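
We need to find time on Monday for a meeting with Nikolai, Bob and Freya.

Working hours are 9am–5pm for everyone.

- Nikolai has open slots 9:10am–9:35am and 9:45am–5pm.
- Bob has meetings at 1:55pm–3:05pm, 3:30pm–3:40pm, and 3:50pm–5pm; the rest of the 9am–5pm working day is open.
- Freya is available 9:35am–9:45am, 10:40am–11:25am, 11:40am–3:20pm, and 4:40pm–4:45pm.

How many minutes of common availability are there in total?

195 minutes

Bob free within 09:00–17:00: 09:00–13:55, 15:05–15:30, 15:40–15:50.
Nikolai ∩ Bob: 09:10–09:35, 09:45–13:55, 15:05–15:30, 15:40–15:50.
Nikolai ∩ Bob ∩ Freya: 10:40–11:25, 11:40–13:55, 15:05–15:20.
Total common minutes: 45 + 135 + 15 = 195.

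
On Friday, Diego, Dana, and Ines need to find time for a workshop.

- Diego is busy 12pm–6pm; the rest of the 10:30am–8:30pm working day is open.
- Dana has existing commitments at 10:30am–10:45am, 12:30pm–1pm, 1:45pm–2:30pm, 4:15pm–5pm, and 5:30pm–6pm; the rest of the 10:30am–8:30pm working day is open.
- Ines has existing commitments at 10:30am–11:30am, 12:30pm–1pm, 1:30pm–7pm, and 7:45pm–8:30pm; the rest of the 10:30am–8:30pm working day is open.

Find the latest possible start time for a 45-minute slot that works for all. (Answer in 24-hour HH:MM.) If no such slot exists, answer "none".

19:00

Diego free within 10:30–20:30: 10:30–12:00, 18:00–20:30.
Dana free within 10:30–20:30: 10:45–12:30, 13:00–13:45, 14:30–16:15, 17:00–17:30, 18:00–20:30.
Ines free within 10:30–20:30: 11:30–12:30, 13:00–13:30, 19:00–19:45.
Diego ∩ Dana: 10:45–12:00, 18:00–20:30.
Diego ∩ Dana ∩ Ines: 11:30–12:00, 19:00–19:45.
Windows ≥ 45 min: 19:00–19:45.
Latest start in the last window 19:00–19:45 is 19:45 − 45 min = 19:00.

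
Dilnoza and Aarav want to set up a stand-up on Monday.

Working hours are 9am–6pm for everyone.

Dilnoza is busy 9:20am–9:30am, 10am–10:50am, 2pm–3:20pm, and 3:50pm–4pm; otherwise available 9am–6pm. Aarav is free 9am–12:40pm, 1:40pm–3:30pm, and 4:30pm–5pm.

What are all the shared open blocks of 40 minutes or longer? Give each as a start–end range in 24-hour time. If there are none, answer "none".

Dilnoza free within 09:00–18:00: 09:00–09:20, 09:30–10:00, 10:50–14:00, 15:20–15:50, 16:00–18:00.
Dilnoza ∩ Aarav: 09:00–09:20, 09:30–10:00, 10:50–12:40, 13:40–14:00, 15:20–15:30, 16:30–17:00.
Windows ≥ 40 min: 10:50–12:40.

10:50–12:40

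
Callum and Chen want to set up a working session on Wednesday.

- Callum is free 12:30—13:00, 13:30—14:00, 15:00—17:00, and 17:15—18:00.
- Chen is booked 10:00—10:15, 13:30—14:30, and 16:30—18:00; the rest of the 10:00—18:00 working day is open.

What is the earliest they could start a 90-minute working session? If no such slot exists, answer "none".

Chen free within 10:00–18:00: 10:15–13:30, 14:30–16:30.
Callum ∩ Chen: 12:30–13:00, 15:00–16:30.
Windows ≥ 90 min: 15:00–16:30.
Earliest such window starts at 15:00.

15:00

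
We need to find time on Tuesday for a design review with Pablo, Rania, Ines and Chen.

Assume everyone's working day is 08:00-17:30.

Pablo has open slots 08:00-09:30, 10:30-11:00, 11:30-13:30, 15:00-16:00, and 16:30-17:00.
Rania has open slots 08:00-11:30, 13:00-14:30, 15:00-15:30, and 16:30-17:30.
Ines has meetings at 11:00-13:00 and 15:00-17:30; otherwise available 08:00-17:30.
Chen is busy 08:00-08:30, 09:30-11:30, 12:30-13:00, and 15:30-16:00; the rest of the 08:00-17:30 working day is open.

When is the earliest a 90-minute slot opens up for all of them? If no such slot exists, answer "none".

none

Ines free within 08:00–17:30: 08:00–11:00, 13:00–15:00.
Chen free within 08:00–17:30: 08:30–09:30, 11:30–12:30, 13:00–15:30, 16:00–17:30.
Pablo ∩ Rania: 08:00–09:30, 10:30–11:00, 13:00–13:30, 15:00–15:30, 16:30–17:00.
Pablo ∩ Rania ∩ Ines: 08:00–09:30, 10:30–11:00, 13:00–13:30.
Pablo ∩ Rania ∩ Ines ∩ Chen: 08:30–09:30, 13:00–13:30.
Windows ≥ 90 min: (none).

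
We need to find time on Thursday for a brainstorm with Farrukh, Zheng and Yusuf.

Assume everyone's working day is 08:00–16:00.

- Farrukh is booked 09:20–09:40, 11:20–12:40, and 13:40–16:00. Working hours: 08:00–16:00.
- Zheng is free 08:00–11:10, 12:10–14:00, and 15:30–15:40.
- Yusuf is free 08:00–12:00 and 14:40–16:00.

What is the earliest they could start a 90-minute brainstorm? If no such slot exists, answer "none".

Farrukh free within 08:00–16:00: 08:00–09:20, 09:40–11:20, 12:40–13:40.
Farrukh ∩ Zheng: 08:00–09:20, 09:40–11:10, 12:40–13:40.
Farrukh ∩ Zheng ∩ Yusuf: 08:00–09:20, 09:40–11:10.
Windows ≥ 90 min: 09:40–11:10.
Earliest such window starts at 09:40.

09:40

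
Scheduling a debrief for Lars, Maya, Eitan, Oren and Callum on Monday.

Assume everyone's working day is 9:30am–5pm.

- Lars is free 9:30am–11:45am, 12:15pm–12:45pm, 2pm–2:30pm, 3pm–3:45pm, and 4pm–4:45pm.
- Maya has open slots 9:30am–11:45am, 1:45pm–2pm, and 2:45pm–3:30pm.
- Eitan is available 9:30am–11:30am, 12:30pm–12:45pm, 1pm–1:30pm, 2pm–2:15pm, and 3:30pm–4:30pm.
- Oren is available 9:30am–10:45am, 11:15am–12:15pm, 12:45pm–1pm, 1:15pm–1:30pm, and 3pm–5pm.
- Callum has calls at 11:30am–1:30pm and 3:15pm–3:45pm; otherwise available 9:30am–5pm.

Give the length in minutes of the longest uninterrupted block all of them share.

75 minutes

Callum free within 09:30–17:00: 09:30–11:30, 13:30–15:15, 15:45–17:00.
Lars ∩ Maya: 09:30–11:45, 15:00–15:30.
Lars ∩ Maya ∩ Eitan: 09:30–11:30.
Lars ∩ Maya ∩ Eitan ∩ Oren: 09:30–10:45, 11:15–11:30.
Lars ∩ Maya ∩ Eitan ∩ Oren ∩ Callum: 09:30–10:45, 11:15–11:30.
Common window lengths: 75, 15 min; longest is 75.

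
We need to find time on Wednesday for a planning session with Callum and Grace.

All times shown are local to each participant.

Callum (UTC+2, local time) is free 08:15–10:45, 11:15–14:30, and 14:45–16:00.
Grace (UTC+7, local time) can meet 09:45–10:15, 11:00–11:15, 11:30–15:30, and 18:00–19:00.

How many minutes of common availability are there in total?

Callum → UTC: 06:15–08:45, 09:15–12:30, 12:45–14:00.
Grace → UTC: 02:45–03:15, 04:00–04:15, 04:30–08:30, 11:00–12:00.
Callum ∩ Grace: 06:15–08:30, 11:00–12:00.
Total common minutes: 135 + 60 = 195.

195 minutes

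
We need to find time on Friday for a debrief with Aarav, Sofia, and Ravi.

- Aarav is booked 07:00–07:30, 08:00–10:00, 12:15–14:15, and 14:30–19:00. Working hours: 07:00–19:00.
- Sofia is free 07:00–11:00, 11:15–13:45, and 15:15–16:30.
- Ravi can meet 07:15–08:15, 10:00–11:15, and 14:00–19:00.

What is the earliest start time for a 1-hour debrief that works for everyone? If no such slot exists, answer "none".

Aarav free within 07:00–19:00: 07:30–08:00, 10:00–12:15, 14:15–14:30.
Aarav ∩ Sofia: 07:30–08:00, 10:00–11:00, 11:15–12:15.
Aarav ∩ Sofia ∩ Ravi: 07:30–08:00, 10:00–11:00.
Windows ≥ 60 min: 10:00–11:00.
Earliest such window starts at 10:00.

10:00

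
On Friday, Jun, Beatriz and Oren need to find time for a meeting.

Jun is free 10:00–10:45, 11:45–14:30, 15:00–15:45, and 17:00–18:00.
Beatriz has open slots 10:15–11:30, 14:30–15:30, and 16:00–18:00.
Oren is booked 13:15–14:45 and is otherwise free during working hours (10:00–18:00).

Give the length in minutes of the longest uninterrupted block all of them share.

Oren free within 10:00–18:00: 10:00–13:15, 14:45–18:00.
Jun ∩ Beatriz: 10:15–10:45, 15:00–15:30, 17:00–18:00.
Jun ∩ Beatriz ∩ Oren: 10:15–10:45, 15:00–15:30, 17:00–18:00.
Common window lengths: 30, 30, 60 min; longest is 60.

60 minutes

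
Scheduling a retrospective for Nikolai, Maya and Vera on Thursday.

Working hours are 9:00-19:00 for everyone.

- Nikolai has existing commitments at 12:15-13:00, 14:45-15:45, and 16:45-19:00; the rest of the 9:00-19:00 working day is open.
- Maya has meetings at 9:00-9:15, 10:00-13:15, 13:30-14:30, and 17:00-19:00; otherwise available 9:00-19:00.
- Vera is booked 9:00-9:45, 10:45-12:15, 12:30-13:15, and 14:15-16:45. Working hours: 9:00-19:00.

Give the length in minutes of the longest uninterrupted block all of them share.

Nikolai free within 09:00–19:00: 09:00–12:15, 13:00–14:45, 15:45–16:45.
Maya free within 09:00–19:00: 09:15–10:00, 13:15–13:30, 14:30–17:00.
Vera free within 09:00–19:00: 09:45–10:45, 12:15–12:30, 13:15–14:15, 16:45–19:00.
Nikolai ∩ Maya: 09:15–10:00, 13:15–13:30, 14:30–14:45, 15:45–16:45.
Nikolai ∩ Maya ∩ Vera: 09:45–10:00, 13:15–13:30.
Common window lengths: 15, 15 min; longest is 15.

15 minutes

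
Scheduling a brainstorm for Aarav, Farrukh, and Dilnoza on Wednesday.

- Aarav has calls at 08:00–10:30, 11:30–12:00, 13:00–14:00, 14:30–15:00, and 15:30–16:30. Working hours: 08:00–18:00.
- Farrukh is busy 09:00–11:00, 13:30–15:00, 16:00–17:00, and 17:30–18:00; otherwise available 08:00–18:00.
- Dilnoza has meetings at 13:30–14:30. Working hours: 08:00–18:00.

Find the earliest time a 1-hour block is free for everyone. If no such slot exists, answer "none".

12:00

Aarav free within 08:00–18:00: 10:30–11:30, 12:00–13:00, 14:00–14:30, 15:00–15:30, 16:30–18:00.
Farrukh free within 08:00–18:00: 08:00–09:00, 11:00–13:30, 15:00–16:00, 17:00–17:30.
Dilnoza free within 08:00–18:00: 08:00–13:30, 14:30–18:00.
Aarav ∩ Farrukh: 11:00–11:30, 12:00–13:00, 15:00–15:30, 17:00–17:30.
Aarav ∩ Farrukh ∩ Dilnoza: 11:00–11:30, 12:00–13:00, 15:00–15:30, 17:00–17:30.
Windows ≥ 60 min: 12:00–13:00.
Earliest such window starts at 12:00.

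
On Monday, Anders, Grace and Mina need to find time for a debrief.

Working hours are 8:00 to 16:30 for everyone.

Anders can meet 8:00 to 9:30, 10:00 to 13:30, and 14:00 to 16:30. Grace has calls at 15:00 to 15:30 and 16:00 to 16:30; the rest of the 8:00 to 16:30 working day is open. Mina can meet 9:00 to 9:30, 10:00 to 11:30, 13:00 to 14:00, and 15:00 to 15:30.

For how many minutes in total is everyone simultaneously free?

150 minutes

Grace free within 08:00–16:30: 08:00–15:00, 15:30–16:00.
Anders ∩ Grace: 08:00–09:30, 10:00–13:30, 14:00–15:00, 15:30–16:00.
Anders ∩ Grace ∩ Mina: 09:00–09:30, 10:00–11:30, 13:00–13:30.
Total common minutes: 30 + 90 + 30 = 150.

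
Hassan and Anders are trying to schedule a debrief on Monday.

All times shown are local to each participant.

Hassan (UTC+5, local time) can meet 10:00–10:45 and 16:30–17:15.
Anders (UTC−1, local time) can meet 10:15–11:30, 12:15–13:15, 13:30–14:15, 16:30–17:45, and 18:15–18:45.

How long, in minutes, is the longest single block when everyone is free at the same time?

Hassan → UTC: 05:00–05:45, 11:30–12:15.
Anders → UTC: 11:15–12:30, 13:15–14:15, 14:30–15:15, 17:30–18:45, 19:15–19:45.
Hassan ∩ Anders: 11:30–12:15.
Single common window of 45 minutes.

45 minutes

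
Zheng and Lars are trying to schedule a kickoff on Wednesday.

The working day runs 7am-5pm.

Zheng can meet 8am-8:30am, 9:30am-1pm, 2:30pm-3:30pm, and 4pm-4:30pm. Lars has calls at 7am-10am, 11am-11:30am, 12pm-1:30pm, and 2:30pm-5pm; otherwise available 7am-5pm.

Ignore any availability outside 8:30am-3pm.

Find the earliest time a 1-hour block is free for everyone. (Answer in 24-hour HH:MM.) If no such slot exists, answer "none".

Lars free within 07:00–17:00: 10:00–11:00, 11:30–12:00, 13:30–14:30.
Zheng ∩ Lars: 10:00–11:00, 11:30–12:00.
Restricted to 08:30–15:00: 10:00–11:00, 11:30–12:00.
Windows ≥ 60 min: 10:00–11:00.
Earliest such window starts at 10:00.

10:00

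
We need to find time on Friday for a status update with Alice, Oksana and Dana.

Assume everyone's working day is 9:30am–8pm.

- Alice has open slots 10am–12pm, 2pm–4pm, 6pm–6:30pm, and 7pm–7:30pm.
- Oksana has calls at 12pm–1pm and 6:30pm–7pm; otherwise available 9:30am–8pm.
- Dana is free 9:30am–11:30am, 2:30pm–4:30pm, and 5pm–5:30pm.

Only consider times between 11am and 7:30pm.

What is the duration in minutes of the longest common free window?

Oksana free within 09:30–20:00: 09:30–12:00, 13:00–18:30, 19:00–20:00.
Alice ∩ Oksana: 10:00–12:00, 14:00–16:00, 18:00–18:30, 19:00–19:30.
Alice ∩ Oksana ∩ Dana: 10:00–11:30, 14:30–16:00.
Restricted to 11:00–19:30: 11:00–11:30, 14:30–16:00.
Common window lengths: 30, 90 min; longest is 90.

90 minutes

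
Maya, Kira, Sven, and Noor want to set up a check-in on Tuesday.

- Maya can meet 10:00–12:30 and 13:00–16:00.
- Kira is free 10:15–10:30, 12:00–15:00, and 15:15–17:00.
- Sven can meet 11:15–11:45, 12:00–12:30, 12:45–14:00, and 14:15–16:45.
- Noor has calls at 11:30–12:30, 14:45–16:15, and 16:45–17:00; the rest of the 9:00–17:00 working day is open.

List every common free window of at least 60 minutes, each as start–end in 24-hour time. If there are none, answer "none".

13:00–14:00

Noor free within 09:00–17:00: 09:00–11:30, 12:30–14:45, 16:15–16:45.
Maya ∩ Kira: 10:15–10:30, 12:00–12:30, 13:00–15:00, 15:15–16:00.
Maya ∩ Kira ∩ Sven: 12:00–12:30, 13:00–14:00, 14:15–15:00, 15:15–16:00.
Maya ∩ Kira ∩ Sven ∩ Noor: 13:00–14:00, 14:15–14:45.
Windows ≥ 60 min: 13:00–14:00.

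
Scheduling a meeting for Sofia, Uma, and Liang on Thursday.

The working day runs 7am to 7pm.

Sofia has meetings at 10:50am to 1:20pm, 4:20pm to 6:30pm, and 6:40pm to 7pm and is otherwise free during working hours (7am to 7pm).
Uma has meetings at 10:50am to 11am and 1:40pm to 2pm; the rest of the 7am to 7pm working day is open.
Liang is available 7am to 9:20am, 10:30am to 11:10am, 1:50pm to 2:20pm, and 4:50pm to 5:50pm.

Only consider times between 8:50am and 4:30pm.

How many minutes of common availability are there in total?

Sofia free within 07:00–19:00: 07:00–10:50, 13:20–16:20, 18:30–18:40.
Uma free within 07:00–19:00: 07:00–10:50, 11:00–13:40, 14:00–19:00.
Sofia ∩ Uma: 07:00–10:50, 13:20–13:40, 14:00–16:20, 18:30–18:40.
Sofia ∩ Uma ∩ Liang: 07:00–09:20, 10:30–10:50, 14:00–14:20.
Restricted to 08:50–16:30: 08:50–09:20, 10:30–10:50, 14:00–14:20.
Total common minutes: 30 + 20 + 20 = 70.

70 minutes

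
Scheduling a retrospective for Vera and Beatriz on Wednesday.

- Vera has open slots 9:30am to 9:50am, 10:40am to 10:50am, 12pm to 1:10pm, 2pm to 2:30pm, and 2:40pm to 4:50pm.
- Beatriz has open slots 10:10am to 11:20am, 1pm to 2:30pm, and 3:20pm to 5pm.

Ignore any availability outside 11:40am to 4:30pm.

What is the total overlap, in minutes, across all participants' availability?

110 minutes

Vera ∩ Beatriz: 10:40–10:50, 13:00–13:10, 14:00–14:30, 15:20–16:50.
Restricted to 11:40–16:30: 13:00–13:10, 14:00–14:30, 15:20–16:30.
Total common minutes: 10 + 30 + 70 = 110.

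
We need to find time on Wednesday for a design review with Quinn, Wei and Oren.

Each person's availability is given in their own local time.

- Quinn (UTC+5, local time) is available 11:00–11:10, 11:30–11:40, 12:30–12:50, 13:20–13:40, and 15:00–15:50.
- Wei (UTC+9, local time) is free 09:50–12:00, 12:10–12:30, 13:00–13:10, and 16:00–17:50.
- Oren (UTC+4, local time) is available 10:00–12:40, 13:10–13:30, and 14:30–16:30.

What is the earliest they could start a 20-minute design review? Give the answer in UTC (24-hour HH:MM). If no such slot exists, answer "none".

07:30

Quinn → UTC: 06:00–06:10, 06:30–06:40, 07:30–07:50, 08:20–08:40, 10:00–10:50.
Wei → UTC: 00:50–03:00, 03:10–03:30, 04:00–04:10, 07:00–08:50.
Oren → UTC: 06:00–08:40, 09:10–09:30, 10:30–12:30.
Quinn ∩ Wei: 07:30–07:50, 08:20–08:40.
Quinn ∩ Wei ∩ Oren: 07:30–07:50, 08:20–08:40.
Windows ≥ 20 min: 07:30–07:50, 08:20–08:40.
Earliest such window starts at 07:30.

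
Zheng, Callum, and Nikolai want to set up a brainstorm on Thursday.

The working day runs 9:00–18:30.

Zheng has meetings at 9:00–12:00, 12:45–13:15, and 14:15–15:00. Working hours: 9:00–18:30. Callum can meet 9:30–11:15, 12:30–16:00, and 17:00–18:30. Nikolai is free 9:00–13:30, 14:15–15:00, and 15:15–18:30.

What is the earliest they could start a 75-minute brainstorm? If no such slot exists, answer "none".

17:00

Zheng free within 09:00–18:30: 12:00–12:45, 13:15–14:15, 15:00–18:30.
Zheng ∩ Callum: 12:30–12:45, 13:15–14:15, 15:00–16:00, 17:00–18:30.
Zheng ∩ Callum ∩ Nikolai: 12:30–12:45, 13:15–13:30, 15:15–16:00, 17:00–18:30.
Windows ≥ 75 min: 17:00–18:30.
Earliest such window starts at 17:00.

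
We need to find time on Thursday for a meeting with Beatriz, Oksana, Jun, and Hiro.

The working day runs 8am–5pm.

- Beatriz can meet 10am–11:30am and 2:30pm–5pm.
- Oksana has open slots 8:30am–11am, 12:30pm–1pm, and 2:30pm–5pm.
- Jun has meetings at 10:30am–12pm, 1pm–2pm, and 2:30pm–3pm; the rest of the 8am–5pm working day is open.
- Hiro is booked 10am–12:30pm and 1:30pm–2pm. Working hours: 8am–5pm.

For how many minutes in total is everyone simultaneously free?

Jun free within 08:00–17:00: 08:00–10:30, 12:00–13:00, 14:00–14:30, 15:00–17:00.
Hiro free within 08:00–17:00: 08:00–10:00, 12:30–13:30, 14:00–17:00.
Beatriz ∩ Oksana: 10:00–11:00, 14:30–17:00.
Beatriz ∩ Oksana ∩ Jun: 10:00–10:30, 15:00–17:00.
Beatriz ∩ Oksana ∩ Jun ∩ Hiro: 15:00–17:00.
Total common minutes: 120.

120 minutes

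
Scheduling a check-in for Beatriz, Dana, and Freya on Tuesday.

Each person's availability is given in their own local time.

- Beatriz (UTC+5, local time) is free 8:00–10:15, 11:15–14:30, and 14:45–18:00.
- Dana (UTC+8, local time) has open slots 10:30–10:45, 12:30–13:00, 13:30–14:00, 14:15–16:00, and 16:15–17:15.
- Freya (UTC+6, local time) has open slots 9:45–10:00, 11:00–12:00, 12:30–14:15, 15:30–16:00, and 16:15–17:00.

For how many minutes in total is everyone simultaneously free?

90 minutes

Beatriz → UTC: 03:00–05:15, 06:15–09:30, 09:45–13:00.
Dana → UTC: 02:30–02:45, 04:30–05:00, 05:30–06:00, 06:15–08:00, 08:15–09:15.
Freya → UTC: 03:45–04:00, 05:00–06:00, 06:30–08:15, 09:30–10:00, 10:15–11:00.
Beatriz ∩ Dana: 04:30–05:00, 06:15–08:00, 08:15–09:15.
Beatriz ∩ Dana ∩ Freya: 06:30–08:00.
Total common minutes: 90.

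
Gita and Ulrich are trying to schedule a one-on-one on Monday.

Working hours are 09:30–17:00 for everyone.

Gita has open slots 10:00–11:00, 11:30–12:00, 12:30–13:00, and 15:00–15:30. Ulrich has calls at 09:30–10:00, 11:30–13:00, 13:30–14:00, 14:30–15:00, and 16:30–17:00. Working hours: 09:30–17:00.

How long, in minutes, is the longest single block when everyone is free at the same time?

Ulrich free within 09:30–17:00: 10:00–11:30, 13:00–13:30, 14:00–14:30, 15:00–16:30.
Gita ∩ Ulrich: 10:00–11:00, 15:00–15:30.
Common window lengths: 60, 30 min; longest is 60.

60 minutes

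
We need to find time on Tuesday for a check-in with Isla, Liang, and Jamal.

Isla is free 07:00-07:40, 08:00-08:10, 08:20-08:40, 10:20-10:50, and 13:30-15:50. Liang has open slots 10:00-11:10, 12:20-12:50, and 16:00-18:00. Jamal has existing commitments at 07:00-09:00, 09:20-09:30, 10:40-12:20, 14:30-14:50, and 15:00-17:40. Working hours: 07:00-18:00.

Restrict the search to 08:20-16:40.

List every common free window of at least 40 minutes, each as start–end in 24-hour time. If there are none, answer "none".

Jamal free within 07:00–18:00: 09:00–09:20, 09:30–10:40, 12:20–14:30, 14:50–15:00, 17:40–18:00.
Isla ∩ Liang: 10:20–10:50.
Isla ∩ Liang ∩ Jamal: 10:20–10:40.
Restricted to 08:20–16:40: 10:20–10:40.
Windows ≥ 40 min: (none).

none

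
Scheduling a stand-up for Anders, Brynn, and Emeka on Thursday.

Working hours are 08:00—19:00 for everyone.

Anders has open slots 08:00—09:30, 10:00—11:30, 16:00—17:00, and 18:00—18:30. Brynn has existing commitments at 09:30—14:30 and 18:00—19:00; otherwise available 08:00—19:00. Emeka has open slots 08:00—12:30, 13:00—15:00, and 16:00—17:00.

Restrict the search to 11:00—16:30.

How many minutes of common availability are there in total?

Brynn free within 08:00–19:00: 08:00–09:30, 14:30–18:00.
Anders ∩ Brynn: 08:00–09:30, 16:00–17:00.
Anders ∩ Brynn ∩ Emeka: 08:00–09:30, 16:00–17:00.
Restricted to 11:00–16:30: 16:00–16:30.
Total common minutes: 30.

30 minutes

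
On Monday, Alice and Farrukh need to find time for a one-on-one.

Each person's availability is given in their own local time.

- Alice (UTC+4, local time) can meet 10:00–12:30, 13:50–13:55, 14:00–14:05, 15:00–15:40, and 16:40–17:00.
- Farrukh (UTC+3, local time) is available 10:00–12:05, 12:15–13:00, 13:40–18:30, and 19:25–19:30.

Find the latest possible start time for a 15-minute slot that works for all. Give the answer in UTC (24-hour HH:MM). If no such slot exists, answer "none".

Alice → UTC: 06:00–08:30, 09:50–09:55, 10:00–10:05, 11:00–11:40, 12:40–13:00.
Farrukh → UTC: 07:00–09:05, 09:15–10:00, 10:40–15:30, 16:25–16:30.
Alice ∩ Farrukh: 07:00–08:30, 09:50–09:55, 11:00–11:40, 12:40–13:00.
Windows ≥ 15 min: 07:00–08:30, 11:00–11:40, 12:40–13:00.
Latest start in the last window 12:40–13:00 is 13:00 − 15 min = 12:45.

12:45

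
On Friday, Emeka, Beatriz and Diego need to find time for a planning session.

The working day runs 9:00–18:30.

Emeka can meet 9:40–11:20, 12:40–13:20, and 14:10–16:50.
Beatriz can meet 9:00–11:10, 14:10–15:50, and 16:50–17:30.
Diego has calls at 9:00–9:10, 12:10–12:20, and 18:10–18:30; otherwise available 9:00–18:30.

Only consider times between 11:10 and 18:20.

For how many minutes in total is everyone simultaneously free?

Diego free within 09:00–18:30: 09:10–12:10, 12:20–18:10.
Emeka ∩ Beatriz: 09:40–11:10, 14:10–15:50.
Emeka ∩ Beatriz ∩ Diego: 09:40–11:10, 14:10–15:50.
Restricted to 11:10–18:20: 14:10–15:50.
Total common minutes: 100.

100 minutes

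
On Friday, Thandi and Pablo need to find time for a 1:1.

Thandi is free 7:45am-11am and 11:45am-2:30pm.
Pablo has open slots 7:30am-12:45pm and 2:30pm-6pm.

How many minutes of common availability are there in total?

Thandi ∩ Pablo: 07:45–11:00, 11:45–12:45.
Total common minutes: 195 + 60 = 255.

255 minutes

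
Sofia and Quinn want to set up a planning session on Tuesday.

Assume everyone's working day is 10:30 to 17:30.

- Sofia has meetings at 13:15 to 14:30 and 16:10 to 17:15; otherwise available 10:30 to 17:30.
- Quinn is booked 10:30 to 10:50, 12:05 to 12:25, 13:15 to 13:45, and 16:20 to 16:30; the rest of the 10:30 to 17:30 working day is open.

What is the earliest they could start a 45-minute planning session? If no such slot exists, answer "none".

Sofia free within 10:30–17:30: 10:30–13:15, 14:30–16:10, 17:15–17:30.
Quinn free within 10:30–17:30: 10:50–12:05, 12:25–13:15, 13:45–16:20, 16:30–17:30.
Sofia ∩ Quinn: 10:50–12:05, 12:25–13:15, 14:30–16:10, 17:15–17:30.
Windows ≥ 45 min: 10:50–12:05, 12:25–13:15, 14:30–16:10.
Earliest such window starts at 10:50.

10:50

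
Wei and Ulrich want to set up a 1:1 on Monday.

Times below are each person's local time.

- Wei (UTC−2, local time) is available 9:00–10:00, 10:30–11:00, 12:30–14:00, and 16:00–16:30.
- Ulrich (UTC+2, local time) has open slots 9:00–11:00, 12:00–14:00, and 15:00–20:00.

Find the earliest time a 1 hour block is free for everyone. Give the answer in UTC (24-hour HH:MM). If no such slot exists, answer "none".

11:00

Wei → UTC: 11:00–12:00, 12:30–13:00, 14:30–16:00, 18:00–18:30.
Ulrich → UTC: 07:00–09:00, 10:00–12:00, 13:00–18:00.
Wei ∩ Ulrich: 11:00–12:00, 14:30–16:00.
Windows ≥ 60 min: 11:00–12:00, 14:30–16:00.
Earliest such window starts at 11:00.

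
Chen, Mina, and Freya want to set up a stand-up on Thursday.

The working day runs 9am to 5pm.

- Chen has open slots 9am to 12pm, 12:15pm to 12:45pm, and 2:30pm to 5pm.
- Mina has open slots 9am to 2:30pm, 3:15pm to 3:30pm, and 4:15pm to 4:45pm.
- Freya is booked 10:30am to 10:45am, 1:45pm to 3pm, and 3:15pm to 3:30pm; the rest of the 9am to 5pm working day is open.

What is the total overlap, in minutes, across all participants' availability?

225 minutes

Freya free within 09:00–17:00: 09:00–10:30, 10:45–13:45, 15:00–15:15, 15:30–17:00.
Chen ∩ Mina: 09:00–12:00, 12:15–12:45, 15:15–15:30, 16:15–16:45.
Chen ∩ Mina ∩ Freya: 09:00–10:30, 10:45–12:00, 12:15–12:45, 16:15–16:45.
Total common minutes: 90 + 75 + 30 + 30 = 225.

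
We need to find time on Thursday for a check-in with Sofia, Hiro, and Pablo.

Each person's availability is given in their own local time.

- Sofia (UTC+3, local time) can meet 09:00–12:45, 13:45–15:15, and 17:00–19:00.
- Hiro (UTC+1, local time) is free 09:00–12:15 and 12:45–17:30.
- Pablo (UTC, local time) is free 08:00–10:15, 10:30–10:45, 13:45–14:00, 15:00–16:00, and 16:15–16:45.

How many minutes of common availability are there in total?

165 minutes

Sofia → UTC: 06:00–09:45, 10:45–12:15, 14:00–16:00.
Hiro → UTC: 08:00–11:15, 11:45–16:30.
Pablo → UTC: 08:00–10:15, 10:30–10:45, 13:45–14:00, 15:00–16:00, 16:15–16:45.
Sofia ∩ Hiro: 08:00–09:45, 10:45–11:15, 11:45–12:15, 14:00–16:00.
Sofia ∩ Hiro ∩ Pablo: 08:00–09:45, 15:00–16:00.
Total common minutes: 105 + 60 = 165.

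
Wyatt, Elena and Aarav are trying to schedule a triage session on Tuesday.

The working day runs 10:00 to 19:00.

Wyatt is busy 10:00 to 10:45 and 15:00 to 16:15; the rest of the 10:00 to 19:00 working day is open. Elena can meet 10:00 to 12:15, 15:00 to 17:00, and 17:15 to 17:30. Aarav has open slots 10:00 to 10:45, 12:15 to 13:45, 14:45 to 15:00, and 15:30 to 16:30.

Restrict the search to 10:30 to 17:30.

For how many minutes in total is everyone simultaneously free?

15 minutes

Wyatt free within 10:00–19:00: 10:45–15:00, 16:15–19:00.
Wyatt ∩ Elena: 10:45–12:15, 16:15–17:00, 17:15–17:30.
Wyatt ∩ Elena ∩ Aarav: 16:15–16:30.
Restricted to 10:30–17:30: 16:15–16:30.
Total common minutes: 15.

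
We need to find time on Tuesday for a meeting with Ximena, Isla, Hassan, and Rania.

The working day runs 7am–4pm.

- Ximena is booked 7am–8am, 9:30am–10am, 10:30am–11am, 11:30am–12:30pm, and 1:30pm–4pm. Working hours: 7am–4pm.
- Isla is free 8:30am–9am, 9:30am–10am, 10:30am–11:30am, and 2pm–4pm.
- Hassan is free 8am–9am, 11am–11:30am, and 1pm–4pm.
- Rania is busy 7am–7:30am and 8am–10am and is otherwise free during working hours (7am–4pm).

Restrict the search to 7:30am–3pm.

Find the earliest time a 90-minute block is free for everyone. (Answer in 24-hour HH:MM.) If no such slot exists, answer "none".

none

Ximena free within 07:00–16:00: 08:00–09:30, 10:00–10:30, 11:00–11:30, 12:30–13:30.
Rania free within 07:00–16:00: 07:30–08:00, 10:00–16:00.
Ximena ∩ Isla: 08:30–09:00, 11:00–11:30.
Ximena ∩ Isla ∩ Hassan: 08:30–09:00, 11:00–11:30.
Ximena ∩ Isla ∩ Hassan ∩ Rania: 11:00–11:30.
Restricted to 07:30–15:00: 11:00–11:30.
Windows ≥ 90 min: (none).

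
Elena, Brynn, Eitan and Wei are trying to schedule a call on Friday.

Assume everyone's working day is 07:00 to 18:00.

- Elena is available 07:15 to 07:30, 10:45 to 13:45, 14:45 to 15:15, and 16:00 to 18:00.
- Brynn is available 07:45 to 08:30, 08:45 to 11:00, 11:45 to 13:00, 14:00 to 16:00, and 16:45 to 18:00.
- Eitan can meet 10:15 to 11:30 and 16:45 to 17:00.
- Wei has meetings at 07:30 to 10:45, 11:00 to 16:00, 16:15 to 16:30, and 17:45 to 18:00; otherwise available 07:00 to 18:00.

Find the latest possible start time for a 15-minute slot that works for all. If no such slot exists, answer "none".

Wei free within 07:00–18:00: 07:00–07:30, 10:45–11:00, 16:00–16:15, 16:30–17:45.
Elena ∩ Brynn: 10:45–11:00, 11:45–13:00, 14:45–15:15, 16:45–18:00.
Elena ∩ Brynn ∩ Eitan: 10:45–11:00, 16:45–17:00.
Elena ∩ Brynn ∩ Eitan ∩ Wei: 10:45–11:00, 16:45–17:00.
Windows ≥ 15 min: 10:45–11:00, 16:45–17:00.
Latest start in the last window 16:45–17:00 is 17:00 − 15 min = 16:45.

16:45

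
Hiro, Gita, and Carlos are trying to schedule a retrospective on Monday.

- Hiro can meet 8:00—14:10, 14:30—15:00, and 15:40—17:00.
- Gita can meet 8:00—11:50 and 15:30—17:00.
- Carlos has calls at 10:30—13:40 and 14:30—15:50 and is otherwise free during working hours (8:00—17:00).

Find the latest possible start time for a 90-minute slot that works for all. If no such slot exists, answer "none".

09:00

Carlos free within 08:00–17:00: 08:00–10:30, 13:40–14:30, 15:50–17:00.
Hiro ∩ Gita: 08:00–11:50, 15:40–17:00.
Hiro ∩ Gita ∩ Carlos: 08:00–10:30, 15:50–17:00.
Windows ≥ 90 min: 08:00–10:30.
Latest start in the last window 08:00–10:30 is 10:30 − 90 min = 09:00.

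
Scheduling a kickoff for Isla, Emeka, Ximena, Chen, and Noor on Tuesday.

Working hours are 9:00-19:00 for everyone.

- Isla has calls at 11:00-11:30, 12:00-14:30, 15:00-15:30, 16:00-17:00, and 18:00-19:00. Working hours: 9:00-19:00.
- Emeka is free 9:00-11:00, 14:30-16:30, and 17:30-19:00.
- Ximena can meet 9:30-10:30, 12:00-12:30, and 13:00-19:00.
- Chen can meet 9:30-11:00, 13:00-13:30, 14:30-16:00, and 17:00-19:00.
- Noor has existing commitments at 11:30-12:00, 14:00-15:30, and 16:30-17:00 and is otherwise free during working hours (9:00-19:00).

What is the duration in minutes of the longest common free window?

60 minutes

Isla free within 09:00–19:00: 09:00–11:00, 11:30–12:00, 14:30–15:00, 15:30–16:00, 17:00–18:00.
Noor free within 09:00–19:00: 09:00–11:30, 12:00–14:00, 15:30–16:30, 17:00–19:00.
Isla ∩ Emeka: 09:00–11:00, 14:30–15:00, 15:30–16:00, 17:30–18:00.
Isla ∩ Emeka ∩ Ximena: 09:30–10:30, 14:30–15:00, 15:30–16:00, 17:30–18:00.
Isla ∩ Emeka ∩ Ximena ∩ Chen: 09:30–10:30, 14:30–15:00, 15:30–16:00, 17:30–18:00.
Isla ∩ Emeka ∩ Ximena ∩ Chen ∩ Noor: 09:30–10:30, 15:30–16:00, 17:30–18:00.
Common window lengths: 60, 30, 30 min; longest is 60.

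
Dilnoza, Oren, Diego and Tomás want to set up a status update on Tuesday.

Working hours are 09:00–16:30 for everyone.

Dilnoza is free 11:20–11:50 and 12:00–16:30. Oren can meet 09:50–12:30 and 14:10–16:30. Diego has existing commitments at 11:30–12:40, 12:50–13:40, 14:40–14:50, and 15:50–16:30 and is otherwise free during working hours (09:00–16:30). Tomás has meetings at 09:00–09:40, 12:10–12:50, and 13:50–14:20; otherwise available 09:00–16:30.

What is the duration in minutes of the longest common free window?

60 minutes

Diego free within 09:00–16:30: 09:00–11:30, 12:40–12:50, 13:40–14:40, 14:50–15:50.
Tomás free within 09:00–16:30: 09:40–12:10, 12:50–13:50, 14:20–16:30.
Dilnoza ∩ Oren: 11:20–11:50, 12:00–12:30, 14:10–16:30.
Dilnoza ∩ Oren ∩ Diego: 11:20–11:30, 14:10–14:40, 14:50–15:50.
Dilnoza ∩ Oren ∩ Diego ∩ Tomás: 11:20–11:30, 14:20–14:40, 14:50–15:50.
Common window lengths: 10, 20, 60 min; longest is 60.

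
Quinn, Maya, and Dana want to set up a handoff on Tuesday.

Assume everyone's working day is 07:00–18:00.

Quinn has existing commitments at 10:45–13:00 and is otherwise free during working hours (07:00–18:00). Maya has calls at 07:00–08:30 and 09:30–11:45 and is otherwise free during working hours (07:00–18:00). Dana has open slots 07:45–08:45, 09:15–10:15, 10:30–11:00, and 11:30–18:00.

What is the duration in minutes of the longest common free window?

Quinn free within 07:00–18:00: 07:00–10:45, 13:00–18:00.
Maya free within 07:00–18:00: 08:30–09:30, 11:45–18:00.
Quinn ∩ Maya: 08:30–09:30, 13:00–18:00.
Quinn ∩ Maya ∩ Dana: 08:30–08:45, 09:15–09:30, 13:00–18:00.
Common window lengths: 15, 15, 300 min; longest is 300.

300 minutes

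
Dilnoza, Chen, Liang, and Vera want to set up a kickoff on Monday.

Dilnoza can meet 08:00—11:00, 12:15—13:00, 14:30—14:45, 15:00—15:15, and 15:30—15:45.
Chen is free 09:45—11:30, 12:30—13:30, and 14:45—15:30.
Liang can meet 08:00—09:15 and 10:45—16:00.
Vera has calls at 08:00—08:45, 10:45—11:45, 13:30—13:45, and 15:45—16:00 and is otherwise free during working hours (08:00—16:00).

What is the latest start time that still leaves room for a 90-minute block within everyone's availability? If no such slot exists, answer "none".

Vera free within 08:00–16:00: 08:45–10:45, 11:45–13:30, 13:45–15:45.
Dilnoza ∩ Chen: 09:45–11:00, 12:30–13:00, 15:00–15:15.
Dilnoza ∩ Chen ∩ Liang: 10:45–11:00, 12:30–13:00, 15:00–15:15.
Dilnoza ∩ Chen ∩ Liang ∩ Vera: 12:30–13:00, 15:00–15:15.
Windows ≥ 90 min: (none).

none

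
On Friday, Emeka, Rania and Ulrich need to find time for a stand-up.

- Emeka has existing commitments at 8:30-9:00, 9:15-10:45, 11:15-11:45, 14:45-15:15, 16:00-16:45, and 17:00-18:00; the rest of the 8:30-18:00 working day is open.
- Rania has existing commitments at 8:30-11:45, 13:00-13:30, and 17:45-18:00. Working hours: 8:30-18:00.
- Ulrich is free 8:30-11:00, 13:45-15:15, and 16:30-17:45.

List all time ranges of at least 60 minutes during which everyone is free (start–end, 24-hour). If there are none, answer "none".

Emeka free within 08:30–18:00: 09:00–09:15, 10:45–11:15, 11:45–14:45, 15:15–16:00, 16:45–17:00.
Rania free within 08:30–18:00: 11:45–13:00, 13:30–17:45.
Emeka ∩ Rania: 11:45–13:00, 13:30–14:45, 15:15–16:00, 16:45–17:00.
Emeka ∩ Rania ∩ Ulrich: 13:45–14:45, 16:45–17:00.
Windows ≥ 60 min: 13:45–14:45.

13:45–14:45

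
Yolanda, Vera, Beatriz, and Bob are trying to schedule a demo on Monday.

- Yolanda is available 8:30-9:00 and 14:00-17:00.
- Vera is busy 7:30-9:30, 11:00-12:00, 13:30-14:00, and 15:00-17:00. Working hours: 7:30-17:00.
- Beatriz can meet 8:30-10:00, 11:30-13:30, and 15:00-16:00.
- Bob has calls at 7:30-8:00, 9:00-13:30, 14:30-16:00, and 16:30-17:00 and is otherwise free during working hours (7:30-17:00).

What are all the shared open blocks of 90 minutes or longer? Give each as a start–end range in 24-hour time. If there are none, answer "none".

none

Vera free within 07:30–17:00: 09:30–11:00, 12:00–13:30, 14:00–15:00.
Bob free within 07:30–17:00: 08:00–09:00, 13:30–14:30, 16:00–16:30.
Yolanda ∩ Vera: 14:00–15:00.
Yolanda ∩ Vera ∩ Beatriz: (none).
Yolanda ∩ Vera ∩ Beatriz ∩ Bob: (none).
Windows ≥ 90 min: (none).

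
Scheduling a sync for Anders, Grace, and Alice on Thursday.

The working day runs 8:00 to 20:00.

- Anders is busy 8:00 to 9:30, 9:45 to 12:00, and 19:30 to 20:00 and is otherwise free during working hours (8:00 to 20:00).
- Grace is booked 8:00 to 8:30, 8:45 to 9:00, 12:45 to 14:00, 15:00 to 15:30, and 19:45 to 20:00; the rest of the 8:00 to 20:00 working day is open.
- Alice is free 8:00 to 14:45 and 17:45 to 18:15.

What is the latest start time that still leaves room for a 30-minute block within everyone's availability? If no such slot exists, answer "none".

Anders free within 08:00–20:00: 09:30–09:45, 12:00–19:30.
Grace free within 08:00–20:00: 08:30–08:45, 09:00–12:45, 14:00–15:00, 15:30–19:45.
Anders ∩ Grace: 09:30–09:45, 12:00–12:45, 14:00–15:00, 15:30–19:30.
Anders ∩ Grace ∩ Alice: 09:30–09:45, 12:00–12:45, 14:00–14:45, 17:45–18:15.
Windows ≥ 30 min: 12:00–12:45, 14:00–14:45, 17:45–18:15.
Latest start in the last window 17:45–18:15 is 18:15 − 30 min = 17:45.

17:45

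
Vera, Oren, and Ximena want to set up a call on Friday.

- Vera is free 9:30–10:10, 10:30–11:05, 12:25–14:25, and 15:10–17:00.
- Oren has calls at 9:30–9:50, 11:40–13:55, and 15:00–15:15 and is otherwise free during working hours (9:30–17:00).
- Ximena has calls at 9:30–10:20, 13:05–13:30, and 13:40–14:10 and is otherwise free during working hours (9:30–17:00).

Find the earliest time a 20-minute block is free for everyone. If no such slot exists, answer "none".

Oren free within 09:30–17:00: 09:50–11:40, 13:55–15:00, 15:15–17:00.
Ximena free within 09:30–17:00: 10:20–13:05, 13:30–13:40, 14:10–17:00.
Vera ∩ Oren: 09:50–10:10, 10:30–11:05, 13:55–14:25, 15:15–17:00.
Vera ∩ Oren ∩ Ximena: 10:30–11:05, 14:10–14:25, 15:15–17:00.
Windows ≥ 20 min: 10:30–11:05, 15:15–17:00.
Earliest such window starts at 10:30.

10:30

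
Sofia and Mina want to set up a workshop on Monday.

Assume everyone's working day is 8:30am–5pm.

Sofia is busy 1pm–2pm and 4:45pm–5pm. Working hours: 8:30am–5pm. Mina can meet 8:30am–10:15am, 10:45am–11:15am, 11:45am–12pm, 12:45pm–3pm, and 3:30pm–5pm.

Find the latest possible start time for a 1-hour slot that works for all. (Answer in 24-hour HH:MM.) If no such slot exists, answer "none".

15:45

Sofia free within 08:30–17:00: 08:30–13:00, 14:00–16:45.
Sofia ∩ Mina: 08:30–10:15, 10:45–11:15, 11:45–12:00, 12:45–13:00, 14:00–15:00, 15:30–16:45.
Windows ≥ 60 min: 08:30–10:15, 14:00–15:00, 15:30–16:45.
Latest start in the last window 15:30–16:45 is 16:45 − 60 min = 15:45.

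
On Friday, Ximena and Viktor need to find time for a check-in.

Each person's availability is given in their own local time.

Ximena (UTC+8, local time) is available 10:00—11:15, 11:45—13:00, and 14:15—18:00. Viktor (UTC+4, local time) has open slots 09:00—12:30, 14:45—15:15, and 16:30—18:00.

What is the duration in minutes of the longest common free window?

Ximena → UTC: 02:00–03:15, 03:45–05:00, 06:15–10:00.
Viktor → UTC: 05:00–08:30, 10:45–11:15, 12:30–14:00.
Ximena ∩ Viktor: 06:15–08:30.
Single common window of 135 minutes.

135 minutes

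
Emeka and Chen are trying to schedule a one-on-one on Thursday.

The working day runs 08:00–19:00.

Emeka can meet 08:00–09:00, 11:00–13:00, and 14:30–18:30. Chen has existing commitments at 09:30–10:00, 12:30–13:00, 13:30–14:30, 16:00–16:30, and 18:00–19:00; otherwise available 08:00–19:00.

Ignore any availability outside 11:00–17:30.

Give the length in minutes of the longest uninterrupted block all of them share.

90 minutes

Chen free within 08:00–19:00: 08:00–09:30, 10:00–12:30, 13:00–13:30, 14:30–16:00, 16:30–18:00.
Emeka ∩ Chen: 08:00–09:00, 11:00–12:30, 14:30–16:00, 16:30–18:00.
Restricted to 11:00–17:30: 11:00–12:30, 14:30–16:00, 16:30–17:30.
Common window lengths: 90, 90, 60 min; longest is 90.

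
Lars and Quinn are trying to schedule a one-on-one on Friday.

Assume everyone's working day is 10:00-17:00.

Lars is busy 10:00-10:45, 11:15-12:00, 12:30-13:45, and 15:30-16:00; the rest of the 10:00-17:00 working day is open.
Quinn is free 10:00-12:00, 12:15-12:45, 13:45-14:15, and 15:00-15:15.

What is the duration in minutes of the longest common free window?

30 minutes

Lars free within 10:00–17:00: 10:45–11:15, 12:00–12:30, 13:45–15:30, 16:00–17:00.
Lars ∩ Quinn: 10:45–11:15, 12:15–12:30, 13:45–14:15, 15:00–15:15.
Common window lengths: 30, 15, 30, 15 min; longest is 30.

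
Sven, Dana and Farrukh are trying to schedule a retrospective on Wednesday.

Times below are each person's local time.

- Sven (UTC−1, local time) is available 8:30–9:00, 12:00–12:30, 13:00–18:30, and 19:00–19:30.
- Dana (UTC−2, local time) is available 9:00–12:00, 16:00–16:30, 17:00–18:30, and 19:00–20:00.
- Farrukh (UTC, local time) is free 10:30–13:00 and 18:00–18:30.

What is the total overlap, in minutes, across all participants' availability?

30 minutes

Sven → UTC: 09:30–10:00, 13:00–13:30, 14:00–19:30, 20:00–20:30.
Dana → UTC: 11:00–14:00, 18:00–18:30, 19:00–20:30, 21:00–22:00.
Farrukh → UTC: 10:30–13:00, 18:00–18:30.
Sven ∩ Dana: 13:00–13:30, 18:00–18:30, 19:00–19:30, 20:00–20:30.
Sven ∩ Dana ∩ Farrukh: 18:00–18:30.
Total common minutes: 30.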